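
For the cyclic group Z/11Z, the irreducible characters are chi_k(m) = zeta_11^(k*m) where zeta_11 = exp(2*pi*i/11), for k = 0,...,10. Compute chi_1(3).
chi_1(3) = zeta_11^3 = exp(6*I*pi/11)

Explanation: chi_1(3) = zeta_11^(1*3) = zeta_11^3. Since zeta_11^11 = 1, this equals zeta_11^3 = exp(2*pi*i*3/11) = exp(6*I*pi/11).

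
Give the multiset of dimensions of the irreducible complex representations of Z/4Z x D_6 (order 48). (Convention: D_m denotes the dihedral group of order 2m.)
Dimensions: 1, 1, 1, 1, 1, 1, 1, 1, 1, 1, 1, 1, 1, 1, 1, 1, 2, 2, 2, 2, 2, 2, 2, 2

Solution. There are 24 irreducibles (= number of conjugacy classes). Their dimensions d_i satisfy sum d_i^2 = |G| = 48: 1 + 1 + 1 + 1 + 1 + 1 + 1 + 1 + 1 + 1 + 1 + 1 + 1 + 1 + 1 + 1 + 4 + 4 + 4 + 4 + 4 + 4 + 4 + 4 = 48. (For the product with Z/4Z: each of the 4 1-dim characters of Z/4Z tensors with each irrep of D_6, giving 4 copies of each D_6-dimension.)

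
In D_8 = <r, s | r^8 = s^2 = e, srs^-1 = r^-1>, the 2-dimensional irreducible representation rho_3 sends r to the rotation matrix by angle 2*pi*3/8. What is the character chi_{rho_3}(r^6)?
chi_{rho_3}(r^6) = 2*cos(2*pi*3*6/8) = 0

Reasoning: rho_3(r^6) is rotation by angle 2*pi*3*6/8, whose trace is 2*cos(2*pi*3*6/8) = 0.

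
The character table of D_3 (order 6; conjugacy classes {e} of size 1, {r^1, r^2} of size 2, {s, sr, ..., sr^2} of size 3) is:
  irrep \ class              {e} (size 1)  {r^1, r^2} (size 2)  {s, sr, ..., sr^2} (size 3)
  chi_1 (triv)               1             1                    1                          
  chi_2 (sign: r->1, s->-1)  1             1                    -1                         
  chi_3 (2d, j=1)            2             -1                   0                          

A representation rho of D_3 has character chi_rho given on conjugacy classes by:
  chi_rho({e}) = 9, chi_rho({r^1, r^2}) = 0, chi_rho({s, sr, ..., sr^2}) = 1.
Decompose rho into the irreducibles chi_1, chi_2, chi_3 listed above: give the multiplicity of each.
Multiplicities: chi_1: 2, chi_2: 1, chi_3: 3.

Reasoning: Use <chi_rho, chi> = (1/|G|) sum_C |C| * chi_rho(C) * conj(chi(C)) with |G| = 6 for each irreducible chi in the table:
  <chi_rho, chi_1> = (1/6)[1*(9)*conj(1) + 2*(0)*conj(1) + 3*(1)*conj(1)]
      = (1/6)[(9) + (0) + (3)] = 12/6 = 2
  <chi_rho, chi_2> = (1/6)[1*(9)*conj(1) + 2*(0)*conj(1) + 3*(1)*conj(-1)]
      = (1/6)[(9) + (0) + (-3)] = 6/6 = 1
  <chi_rho, chi_3> = (1/6)[1*(9)*conj(2) + 2*(0)*conj(-1) + 3*(1)*conj(0)]
      = (1/6)[(18) + (0) + (0)] = 18/6 = 3
Dimension check: dim(rho) = sum (mult * dim) = 2*1 + 1*1 + 3*2 = 9 = chi_rho(e) = 9.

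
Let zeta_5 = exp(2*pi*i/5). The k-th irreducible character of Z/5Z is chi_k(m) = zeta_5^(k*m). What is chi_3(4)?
chi_3(4) = zeta_5^12 = exp(4*I*pi/5)

Proof sketch: chi_3(4) = zeta_5^(3*4) = zeta_5^12. Since zeta_5^5 = 1, this equals zeta_5^2 = exp(2*pi*i*2/5) = exp(4*I*pi/5).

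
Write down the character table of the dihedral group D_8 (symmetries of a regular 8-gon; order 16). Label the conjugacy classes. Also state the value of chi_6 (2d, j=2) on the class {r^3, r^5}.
Conjugacy classes: {e} of size 1, {r^4} of size 1, {r^1, r^7} of size 2, {r^2, r^6} of size 2, {r^3, r^5} of size 2, {s, sr^2, ...} of size 4, {sr, sr^3, ...} of size 4.
Character table:
  irrep \ class              {e} (size 1)  {r^4} (size 1)  {r^1, r^7} (size 2)  {r^2, r^6} (size 2)  {r^3, r^5} (size 2)  {s, sr^2, ...} (size 4)  {sr, sr^3, ...} (size 4)
  chi_1 (triv)               1             1               1                    1                    1                    1                        1                       
  chi_2 (sign: r->1, s->-1)  1             1               1                    1                    1                    -1                       -1                      
  chi_3 (r->-1, s->1)        1             1               -1                   1                    -1                   1                        -1                      
  chi_4 (r->-1, s->-1)       1             1               -1                   1                    -1                   -1                       1                       
  chi_5 (2d, j=1)            2             -2              sqrt(2)              0                    -sqrt(2)             0                        0                       
  chi_6 (2d, j=2)            2             2               0                    -2                   0                    0                        0                       
  chi_7 (2d, j=3)            2             -2              -sqrt(2)             0                    sqrt(2)              0                        0                       

Spot check: chi_6 (2d, j=2) on {r^3, r^5} = 0.

Working: D_8 has order 2*8 = 16 with 7 conjugacy classes, hence 7 irreducibles. Sum of squared dims 1 + 1 + 1 + 1 + 4 + 4 + 4 = 16 = |G|. Linear characters come from the abelianisation; the 2-dimensional irreps have character r^k -> 2*cos(2*pi*j*k/8), reflections -> 0.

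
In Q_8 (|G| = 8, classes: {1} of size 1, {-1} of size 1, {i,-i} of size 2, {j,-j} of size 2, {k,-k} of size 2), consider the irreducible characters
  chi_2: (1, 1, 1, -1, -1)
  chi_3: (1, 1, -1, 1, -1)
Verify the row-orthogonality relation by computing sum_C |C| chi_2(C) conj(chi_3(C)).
Sum = 0; so <chi_2, chi_3> = 0 (distinct irreducibles are orthogonal).

Solution. Compute term by term over conjugacy classes (|C| * chi_2(C) * conj(chi_3(C))):
  1*(1)*conj(1) + 1*(1)*conj(1) + 2*(1)*conj(-1) + 2*(-1)*conj(1) + 2*(-1)*conj(-1)
  = (1) + (1) + (-2) + (-2) + (2)
  = 0.
Dividing by |G| = 8 gives 0/8 = 0, matching the row-orthogonality relation <chi_2, chi_3> = [chi_2 = chi_3].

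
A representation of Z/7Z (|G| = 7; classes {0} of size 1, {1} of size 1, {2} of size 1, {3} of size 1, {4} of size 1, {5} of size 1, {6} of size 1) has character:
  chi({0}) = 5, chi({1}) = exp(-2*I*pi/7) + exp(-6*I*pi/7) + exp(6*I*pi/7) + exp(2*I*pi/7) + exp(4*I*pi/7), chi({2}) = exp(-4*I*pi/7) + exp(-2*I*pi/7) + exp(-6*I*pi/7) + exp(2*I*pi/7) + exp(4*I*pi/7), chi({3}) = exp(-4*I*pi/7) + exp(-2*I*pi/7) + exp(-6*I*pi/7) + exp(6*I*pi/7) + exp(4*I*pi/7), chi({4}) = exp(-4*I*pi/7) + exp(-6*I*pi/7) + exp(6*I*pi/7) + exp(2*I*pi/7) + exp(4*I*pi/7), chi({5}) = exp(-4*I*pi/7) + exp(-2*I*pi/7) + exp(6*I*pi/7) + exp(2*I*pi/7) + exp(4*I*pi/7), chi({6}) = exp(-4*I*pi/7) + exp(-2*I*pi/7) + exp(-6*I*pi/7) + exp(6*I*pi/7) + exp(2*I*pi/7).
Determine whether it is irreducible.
Not irreducible (reducible): <chi, chi> = 5 > 1.

Explanation: <chi, chi> = (1/|G|) sum_C |C| * |chi(C)|^2 = (1/7)[1*|5|^2 + 1*|exp(-2*I*pi/7) + exp(-6*I*pi/7) + exp(6*I*pi/7) + exp(2*I*pi/7) + exp(4*I*pi/7)|^2 + 1*|exp(-4*I*pi/7) + exp(-2*I*pi/7) + exp(-6*I*pi/7) + exp(2*I*pi/7) + exp(4*I*pi/7)|^2 + 1*|exp(-4*I*pi/7) + exp(-2*I*pi/7) + exp(-6*I*pi/7) + exp(6*I*pi/7) + exp(4*I*pi/7)|^2 + 1*|exp(-4*I*pi/7) + exp(-6*I*pi/7) + exp(6*I*pi/7) + exp(2*I*pi/7) + exp(4*I*pi/7)|^2 + 1*|exp(-4*I*pi/7) + exp(-2*I*pi/7) + exp(6*I*pi/7) + exp(2*I*pi/7) + exp(4*I*pi/7)|^2 + 1*|exp(-4*I*pi/7) + exp(-2*I*pi/7) + exp(-6*I*pi/7) + exp(6*I*pi/7) + exp(2*I*pi/7)|^2]
  = (1/7)[(25) + (5 + 4*exp(-4*I*pi/7) + 3*exp(-2*I*pi/7) + 3*exp(-6*I*pi/7) + 3*exp(6*I*pi/7) + 3*exp(2*I*pi/7) + 4*exp(4*I*pi/7)) + (5 + 3*exp(-4*I*pi/7) + 3*exp(-2*I*pi/7) + 4*exp(-6*I*pi/7) + 4*exp(6*I*pi/7) + 3*exp(2*I*pi/7) + 3*exp(4*I*pi/7)) + (5 + 4*exp(-2*I*pi/7) + 3*exp(-4*I*pi/7) + 3*exp(-6*I*pi/7) + 3*exp(6*I*pi/7) + 3*exp(4*I*pi/7) + 4*exp(2*I*pi/7)) + (5 + 4*exp(-2*I*pi/7) + 3*exp(-4*I*pi/7) + 3*exp(-6*I*pi/7) + 3*exp(6*I*pi/7) + 3*exp(4*I*pi/7) + 4*exp(2*I*pi/7)) + (5 + 3*exp(-4*I*pi/7) + 3*exp(-2*I*pi/7) + 4*exp(-6*I*pi/7) + 4*exp(6*I*pi/7) + 3*exp(2*I*pi/7) + 3*exp(4*I*pi/7)) + (5 + 4*exp(-4*I*pi/7) + 3*exp(-2*I*pi/7) + 3*exp(-6*I*pi/7) + 3*exp(6*I*pi/7) + 3*exp(2*I*pi/7) + 4*exp(4*I*pi/7))] = 35/7 = 5.
(Exp terms are combined using exp(i*s)*conj(exp(i*t)) = exp(i*(s-t)), and sums of them are collapsed using the identity that for every m > 1 the m distinct m-th roots of unity sum to 0, e.g. 1 + exp(2*I*pi/3) + exp(-2*I*pi/3) = 0.)
A character is irreducible iff <chi, chi> = 1, so this representation is reducible.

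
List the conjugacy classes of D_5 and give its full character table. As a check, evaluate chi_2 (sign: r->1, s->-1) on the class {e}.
Conjugacy classes: {e} of size 1, {r^1, r^4} of size 2, {r^2, r^3} of size 2, {s, sr, ..., sr^4} of size 5.
Character table:
  irrep \ class              {e} (size 1)  {r^1, r^4} (size 2)  {r^2, r^3} (size 2)  {s, sr, ..., sr^4} (size 5)
  chi_1 (triv)               1             1                    1                    1                          
  chi_2 (sign: r->1, s->-1)  1             1                    1                    -1                         
  chi_3 (2d, j=1)            2             -1/2 + sqrt(5)/2     -sqrt(5)/2 - 1/2     0                          
  chi_4 (2d, j=2)            2             -sqrt(5)/2 - 1/2     -1/2 + sqrt(5)/2     0                          

Spot check: chi_2 (sign: r->1, s->-1) on {e} = 1.

D_5 has order 2*5 = 10 with 4 conjugacy classes, hence 4 irreducibles. Sum of squared dims 1 + 1 + 4 + 4 = 10 = |G|. Linear characters come from the abelianisation; the 2-dimensional irreps have character r^k -> 2*cos(2*pi*j*k/5), reflections -> 0.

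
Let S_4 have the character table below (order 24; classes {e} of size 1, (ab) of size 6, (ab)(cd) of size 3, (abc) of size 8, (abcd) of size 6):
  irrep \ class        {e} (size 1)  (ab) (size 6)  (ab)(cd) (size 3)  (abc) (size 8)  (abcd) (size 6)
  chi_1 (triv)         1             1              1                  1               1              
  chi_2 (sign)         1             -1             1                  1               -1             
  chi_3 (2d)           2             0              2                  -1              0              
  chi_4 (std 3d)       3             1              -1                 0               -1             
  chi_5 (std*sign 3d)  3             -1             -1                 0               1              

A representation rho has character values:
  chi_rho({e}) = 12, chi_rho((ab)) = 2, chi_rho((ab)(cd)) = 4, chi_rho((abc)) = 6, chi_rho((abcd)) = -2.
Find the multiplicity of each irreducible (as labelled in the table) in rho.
Multiplicities: chi_1: 3, chi_2: 3, chi_3: 0, chi_4: 2, chi_5: 0.

Solution. Use <chi_rho, chi> = (1/|G|) sum_C |C| * chi_rho(C) * conj(chi(C)) with |G| = 24 for each irreducible chi in the table:
  <chi_rho, chi_1> = (1/24)[1*(12)*conj(1) + 6*(2)*conj(1) + 3*(4)*conj(1) + 8*(6)*conj(1) + 6*(-2)*conj(1)]
      = (1/24)[(12) + (12) + (12) + (48) + (-12)] = 72/24 = 3
  <chi_rho, chi_2> = (1/24)[1*(12)*conj(1) + 6*(2)*conj(-1) + 3*(4)*conj(1) + 8*(6)*conj(1) + 6*(-2)*conj(-1)]
      = (1/24)[(12) + (-12) + (12) + (48) + (12)] = 72/24 = 3
  <chi_rho, chi_3> = (1/24)[1*(12)*conj(2) + 6*(2)*conj(0) + 3*(4)*conj(2) + 8*(6)*conj(-1) + 6*(-2)*conj(0)]
      = (1/24)[(24) + (0) + (24) + (-48) + (0)] = 0/24 = 0
  <chi_rho, chi_4> = (1/24)[1*(12)*conj(3) + 6*(2)*conj(1) + 3*(4)*conj(-1) + 8*(6)*conj(0) + 6*(-2)*conj(-1)]
      = (1/24)[(36) + (12) + (-12) + (0) + (12)] = 48/24 = 2
  <chi_rho, chi_5> = (1/24)[1*(12)*conj(3) + 6*(2)*conj(-1) + 3*(4)*conj(-1) + 8*(6)*conj(0) + 6*(-2)*conj(1)]
      = (1/24)[(36) + (-12) + (-12) + (0) + (-12)] = 0/24 = 0
Dimension check: dim(rho) = sum (mult * dim) = 3*1 + 3*1 + 0*2 + 2*3 + 0*3 = 12 = chi_rho(e) = 12.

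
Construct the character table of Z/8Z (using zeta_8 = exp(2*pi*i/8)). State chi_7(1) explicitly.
Character table of Z/8Z (irreps indexed chi_0,...,chi_7 with chi_k(m) = zeta_8^(k*m), zeta_8 = exp(2*pi*i/8)):
  irrep \ class  {0} (size 1)  {1} (size 1)    {2} (size 1)  {3} (size 1)    {4} (size 1)  {5} (size 1)    {6} (size 1)  {7} (size 1)  
  chi_0          1             1               1             1               1             1               1             1             
  chi_1          1             exp(I*pi/4)     I             exp(3*I*pi/4)   -1            exp(-3*I*pi/4)  -I            exp(-I*pi/4)  
  chi_2          1             I               -1            -I              1             I               -1            -I            
  chi_3          1             exp(3*I*pi/4)   -I            exp(I*pi/4)     -1            exp(-I*pi/4)    I             exp(-3*I*pi/4)
  chi_4          1             -1              1             -1              1             -1              1             -1            
  chi_5          1             exp(-3*I*pi/4)  I             exp(-I*pi/4)    -1            exp(I*pi/4)     -I            exp(3*I*pi/4) 
  chi_6          1             -I              -1            I               1             -I              -1            I             
  chi_7          1             exp(-I*pi/4)    -I            exp(-3*I*pi/4)  -1            exp(3*I*pi/4)   I             exp(I*pi/4)   

Spot check: chi_7(1) = zeta_8^(7*1) = zeta_8^7 = exp(-I*pi/4).

Why: Z/8Z is abelian, so all 8 irreducible complex representations are 1-dimensional. They are given by chi_k(m) = zeta_8^(k*m) for k = 0,...,7. Row orthogonality: sum_m chi_k(m) conj(chi_l(m)) = 8 * [k = l].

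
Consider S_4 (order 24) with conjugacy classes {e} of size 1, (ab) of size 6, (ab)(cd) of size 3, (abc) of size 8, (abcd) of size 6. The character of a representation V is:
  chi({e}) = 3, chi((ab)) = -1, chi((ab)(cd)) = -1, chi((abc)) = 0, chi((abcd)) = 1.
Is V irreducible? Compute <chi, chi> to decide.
Irreducible: <chi, chi> = 1.

Proof sketch: <chi, chi> = (1/|G|) sum_C |C| * |chi(C)|^2 = (1/24)[1*|3|^2 + 6*|-1|^2 + 3*|-1|^2 + 8*|0|^2 + 6*|1|^2]
  = (1/24)[(9) + (6) + (3) + (0) + (6)] = 24/24 = 1.
A character is irreducible iff <chi, chi> = 1, so this representation is irreducible.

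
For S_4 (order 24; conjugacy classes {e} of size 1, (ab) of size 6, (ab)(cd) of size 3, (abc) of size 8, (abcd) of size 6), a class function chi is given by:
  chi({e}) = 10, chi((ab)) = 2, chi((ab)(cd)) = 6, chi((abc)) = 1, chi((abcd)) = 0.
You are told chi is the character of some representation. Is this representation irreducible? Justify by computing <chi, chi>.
Not irreducible (reducible): <chi, chi> = 10 > 1.

Derivation: <chi, chi> = (1/|G|) sum_C |C| * |chi(C)|^2 = (1/24)[1*|10|^2 + 6*|2|^2 + 3*|6|^2 + 8*|1|^2 + 6*|0|^2]
  = (1/24)[(100) + (24) + (108) + (8) + (0)] = 240/24 = 10.
A character is irreducible iff <chi, chi> = 1, so this representation is reducible.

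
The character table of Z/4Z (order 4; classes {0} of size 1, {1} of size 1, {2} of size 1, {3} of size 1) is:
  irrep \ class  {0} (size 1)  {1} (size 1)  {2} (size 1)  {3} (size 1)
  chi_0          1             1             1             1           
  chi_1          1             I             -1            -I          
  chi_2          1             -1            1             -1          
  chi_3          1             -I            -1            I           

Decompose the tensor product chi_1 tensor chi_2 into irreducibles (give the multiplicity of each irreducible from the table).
chi_1 tensor chi_2 = chi_3 (all other irreducibles have multiplicity 0).

Reasoning: The character of a tensor product is the pointwise product (chi_1 * chi_2)(C) = chi_1(C) * chi_2(C):
  {0}: (1)*(1), {1}: (I)*(-1), {2}: (-1)*(1), {3}: (-I)*(-1)
so (chi_1 * chi_2) takes values
  {0} -> 1, {1} -> -I, {2} -> -1, {3} -> I.
Now take the inner product of this character with each irreducible chi from the table, <chi_1*chi_2, chi> = (1/4) sum_C |C| (chi_1*chi_2)(C) conj(chi(C)):
  <chi_1*chi_2, chi_0> = (1/4)[1*(1)*conj(1) + 1*(-I)*conj(1) + 1*(-1)*conj(1) + 1*(I)*conj(1)]
      = (1/4)[(1) + (-I) + (-1) + (I)] = 0/4 = 0
  <chi_1*chi_2, chi_1> = (1/4)[1*(1)*conj(1) + 1*(-I)*conj(I) + 1*(-1)*conj(-1) + 1*(I)*conj(-I)]
      = (1/4)[(1) + (-1) + (1) + (-1)] = 0/4 = 0
  <chi_1*chi_2, chi_2> = (1/4)[1*(1)*conj(1) + 1*(-I)*conj(-1) + 1*(-1)*conj(1) + 1*(I)*conj(-1)]
      = (1/4)[(1) + (I) + (-1) + (-I)] = 0/4 = 0
  <chi_1*chi_2, chi_3> = (1/4)[1*(1)*conj(1) + 1*(-I)*conj(-I) + 1*(-1)*conj(-1) + 1*(I)*conj(I)]
      = (1/4)[(1) + (1) + (1) + (1)] = 4/4 = 1
(Exp terms are combined using exp(i*s)*conj(exp(i*t)) = exp(i*(s-t)), and sums of them are collapsed using the identity that for every m > 1 the m distinct m-th roots of unity sum to 0, e.g. 1 + exp(2*I*pi/3) + exp(-2*I*pi/3) = 0.)
Hence the multiplicities are chi_3: 1. Dimension check: dim(chi_1)*dim(chi_2) = 1*1 = 1 and sum (mult * dim) = 1*1 = 1.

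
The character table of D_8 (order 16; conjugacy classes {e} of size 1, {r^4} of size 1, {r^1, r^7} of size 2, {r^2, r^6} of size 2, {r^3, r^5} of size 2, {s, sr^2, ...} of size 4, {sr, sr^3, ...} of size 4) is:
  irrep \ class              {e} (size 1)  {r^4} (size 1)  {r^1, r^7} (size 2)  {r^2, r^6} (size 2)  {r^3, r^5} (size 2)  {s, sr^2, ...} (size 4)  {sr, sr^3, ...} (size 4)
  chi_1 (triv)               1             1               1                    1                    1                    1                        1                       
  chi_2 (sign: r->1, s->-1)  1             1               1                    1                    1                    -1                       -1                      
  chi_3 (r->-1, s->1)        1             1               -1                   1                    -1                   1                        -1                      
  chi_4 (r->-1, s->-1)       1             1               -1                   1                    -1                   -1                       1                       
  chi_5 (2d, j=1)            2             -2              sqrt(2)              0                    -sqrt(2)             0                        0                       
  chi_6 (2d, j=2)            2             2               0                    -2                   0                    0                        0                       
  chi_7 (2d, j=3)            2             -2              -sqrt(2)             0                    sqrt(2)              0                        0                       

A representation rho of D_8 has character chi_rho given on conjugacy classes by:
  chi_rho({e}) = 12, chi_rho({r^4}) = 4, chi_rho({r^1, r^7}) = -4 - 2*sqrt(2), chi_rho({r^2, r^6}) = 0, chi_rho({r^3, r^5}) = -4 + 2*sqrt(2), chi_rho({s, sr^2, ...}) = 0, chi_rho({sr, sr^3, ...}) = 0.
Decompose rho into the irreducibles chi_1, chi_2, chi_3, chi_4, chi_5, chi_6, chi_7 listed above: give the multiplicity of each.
Multiplicities: chi_1: 0, chi_2: 0, chi_3: 2, chi_4: 2, chi_5: 0, chi_6: 2, chi_7: 2.

Solution. Use <chi_rho, chi> = (1/|G|) sum_C |C| * chi_rho(C) * conj(chi(C)) with |G| = 16 for each irreducible chi in the table:
  <chi_rho, chi_1> = (1/16)[1*(12)*conj(1) + 1*(4)*conj(1) + 2*(-4 - 2*sqrt(2))*conj(1) + 2*(0)*conj(1) + 2*(-4 + 2*sqrt(2))*conj(1) + 4*(0)*conj(1) + 4*(0)*conj(1)]
      = (1/16)[(12) + (4) + (-8 - 4*sqrt(2)) + (0) + (-8 + 4*sqrt(2)) + (0) + (0)] = 0/16 = 0
  <chi_rho, chi_2> = (1/16)[1*(12)*conj(1) + 1*(4)*conj(1) + 2*(-4 - 2*sqrt(2))*conj(1) + 2*(0)*conj(1) + 2*(-4 + 2*sqrt(2))*conj(1) + 4*(0)*conj(-1) + 4*(0)*conj(-1)]
      = (1/16)[(12) + (4) + (-8 - 4*sqrt(2)) + (0) + (-8 + 4*sqrt(2)) + (0) + (0)] = 0/16 = 0
  <chi_rho, chi_3> = (1/16)[1*(12)*conj(1) + 1*(4)*conj(1) + 2*(-4 - 2*sqrt(2))*conj(-1) + 2*(0)*conj(1) + 2*(-4 + 2*sqrt(2))*conj(-1) + 4*(0)*conj(1) + 4*(0)*conj(-1)]
      = (1/16)[(12) + (4) + (4*sqrt(2) + 8) + (0) + (8 - 4*sqrt(2)) + (0) + (0)] = 32/16 = 2
  <chi_rho, chi_4> = (1/16)[1*(12)*conj(1) + 1*(4)*conj(1) + 2*(-4 - 2*sqrt(2))*conj(-1) + 2*(0)*conj(1) + 2*(-4 + 2*sqrt(2))*conj(-1) + 4*(0)*conj(-1) + 4*(0)*conj(1)]
      = (1/16)[(12) + (4) + (4*sqrt(2) + 8) + (0) + (8 - 4*sqrt(2)) + (0) + (0)] = 32/16 = 2
  <chi_rho, chi_5> = (1/16)[1*(12)*conj(2) + 1*(4)*conj(-2) + 2*(-4 - 2*sqrt(2))*conj(sqrt(2)) + 2*(0)*conj(0) + 2*(-4 + 2*sqrt(2))*conj(-sqrt(2)) + 4*(0)*conj(0) + 4*(0)*conj(0)]
      = (1/16)[(24) + (-8) + (-8*sqrt(2) - 8) + (0) + (-8 + 8*sqrt(2)) + (0) + (0)] = 0/16 = 0
  <chi_rho, chi_6> = (1/16)[1*(12)*conj(2) + 1*(4)*conj(2) + 2*(-4 - 2*sqrt(2))*conj(0) + 2*(0)*conj(-2) + 2*(-4 + 2*sqrt(2))*conj(0) + 4*(0)*conj(0) + 4*(0)*conj(0)]
      = (1/16)[(24) + (8) + (0) + (0) + (0) + (0) + (0)] = 32/16 = 2
  <chi_rho, chi_7> = (1/16)[1*(12)*conj(2) + 1*(4)*conj(-2) + 2*(-4 - 2*sqrt(2))*conj(-sqrt(2)) + 2*(0)*conj(0) + 2*(-4 + 2*sqrt(2))*conj(sqrt(2)) + 4*(0)*conj(0) + 4*(0)*conj(0)]
      = (1/16)[(24) + (-8) + (8 + 8*sqrt(2)) + (0) + (8 - 8*sqrt(2)) + (0) + (0)] = 32/16 = 2
Dimension check: dim(rho) = sum (mult * dim) = 0*1 + 0*1 + 2*1 + 2*1 + 0*2 + 2*2 + 2*2 = 12 = chi_rho(e) = 12.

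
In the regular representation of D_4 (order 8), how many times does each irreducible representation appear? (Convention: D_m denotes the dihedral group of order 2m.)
Each irreducible V_i of dimension d_i appears with multiplicity d_i, i.e. rho_reg = (direct sum over all irreducibles V_i) d_i V_i. The irreducible dimensions for D_4 are 1, 1, 1, 1, 2: 4 irreducibles of dimension 1, each with multiplicity 1; 1 irreducible of dimension 2, with multiplicity 2. Total dimension 4*1*1 + 1*2*2 = 8 = |G|.

Details: General theorem: in the regular representation of a finite group G, each irreducible appears with multiplicity equal to its dimension. Check: dim(rho_reg) = sum d_i^2 = 1 + 1 + 1 + 1 + 4 = 8 = |G|.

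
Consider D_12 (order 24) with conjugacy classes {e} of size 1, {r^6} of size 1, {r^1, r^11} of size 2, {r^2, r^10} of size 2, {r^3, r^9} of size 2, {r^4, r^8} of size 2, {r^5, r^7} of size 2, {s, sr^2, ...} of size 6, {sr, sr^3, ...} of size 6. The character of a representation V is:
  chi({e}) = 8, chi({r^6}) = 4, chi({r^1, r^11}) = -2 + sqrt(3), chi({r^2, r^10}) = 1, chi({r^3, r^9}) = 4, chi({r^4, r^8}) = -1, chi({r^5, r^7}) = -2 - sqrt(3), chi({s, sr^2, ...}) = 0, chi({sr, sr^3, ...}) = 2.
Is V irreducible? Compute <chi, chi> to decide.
Not irreducible (reducible): <chi, chi> = 7 > 1.

Proof sketch: <chi, chi> = (1/|G|) sum_C |C| * |chi(C)|^2 = (1/24)[1*|8|^2 + 1*|4|^2 + 2*|-2 + sqrt(3)|^2 + 2*|1|^2 + 2*|4|^2 + 2*|-1|^2 + 2*|-2 - sqrt(3)|^2 + 6*|0|^2 + 6*|2|^2]
  = (1/24)[(64) + (16) + (14 - 8*sqrt(3)) + (2) + (32) + (2) + (8*sqrt(3) + 14) + (0) + (24)] = 168/24 = 7.
A character is irreducible iff <chi, chi> = 1, so this representation is reducible.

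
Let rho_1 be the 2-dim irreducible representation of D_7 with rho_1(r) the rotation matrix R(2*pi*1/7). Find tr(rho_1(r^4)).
chi_{rho_1}(r^4) = 2*cos(2*pi*1*4/7) = -2*cos(pi/7)

Solution. rho_1(r^4) is rotation by angle 2*pi*1*4/7, whose trace is 2*cos(2*pi*1*4/7) = -2*cos(pi/7).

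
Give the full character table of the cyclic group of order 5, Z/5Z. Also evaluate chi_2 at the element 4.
Character table of Z/5Z (irreps indexed chi_0,...,chi_4 with chi_k(m) = zeta_5^(k*m), zeta_5 = exp(2*pi*i/5)):
  irrep \ class  {0} (size 1)  {1} (size 1)    {2} (size 1)    {3} (size 1)    {4} (size 1)  
  chi_0          1             1               1               1               1             
  chi_1          1             exp(2*I*pi/5)   exp(4*I*pi/5)   exp(-4*I*pi/5)  exp(-2*I*pi/5)
  chi_2          1             exp(4*I*pi/5)   exp(-2*I*pi/5)  exp(2*I*pi/5)   exp(-4*I*pi/5)
  chi_3          1             exp(-4*I*pi/5)  exp(2*I*pi/5)   exp(-2*I*pi/5)  exp(4*I*pi/5) 
  chi_4          1             exp(-2*I*pi/5)  exp(-4*I*pi/5)  exp(4*I*pi/5)   exp(2*I*pi/5) 

Spot check: chi_2(4) = zeta_5^(2*4) = zeta_5^8 = exp(-4*I*pi/5).

Derivation: Z/5Z is abelian, so all 5 irreducible complex representations are 1-dimensional. They are given by chi_k(m) = zeta_5^(k*m) for k = 0,...,4. Row orthogonality: sum_m chi_k(m) conj(chi_l(m)) = 5 * [k = l].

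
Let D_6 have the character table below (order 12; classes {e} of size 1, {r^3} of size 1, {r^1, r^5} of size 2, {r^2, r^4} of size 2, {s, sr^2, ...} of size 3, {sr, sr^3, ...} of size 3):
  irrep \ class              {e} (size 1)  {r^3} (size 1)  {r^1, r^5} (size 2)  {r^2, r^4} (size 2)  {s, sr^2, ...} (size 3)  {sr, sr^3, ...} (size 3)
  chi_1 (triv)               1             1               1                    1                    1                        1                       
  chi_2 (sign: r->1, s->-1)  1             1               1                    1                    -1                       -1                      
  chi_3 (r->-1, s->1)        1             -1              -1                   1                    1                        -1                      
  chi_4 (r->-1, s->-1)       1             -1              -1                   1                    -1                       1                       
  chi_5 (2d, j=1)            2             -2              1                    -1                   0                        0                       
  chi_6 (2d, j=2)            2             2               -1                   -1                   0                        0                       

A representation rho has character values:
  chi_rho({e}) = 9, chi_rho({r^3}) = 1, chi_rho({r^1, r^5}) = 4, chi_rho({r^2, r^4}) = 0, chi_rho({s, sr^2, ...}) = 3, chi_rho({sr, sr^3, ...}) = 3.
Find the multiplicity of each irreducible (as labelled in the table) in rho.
Multiplicities: chi_1: 3, chi_2: 0, chi_3: 0, chi_4: 0, chi_5: 2, chi_6: 1.

Details: Use <chi_rho, chi> = (1/|G|) sum_C |C| * chi_rho(C) * conj(chi(C)) with |G| = 12 for each irreducible chi in the table:
  <chi_rho, chi_1> = (1/12)[1*(9)*conj(1) + 1*(1)*conj(1) + 2*(4)*conj(1) + 2*(0)*conj(1) + 3*(3)*conj(1) + 3*(3)*conj(1)]
      = (1/12)[(9) + (1) + (8) + (0) + (9) + (9)] = 36/12 = 3
  <chi_rho, chi_2> = (1/12)[1*(9)*conj(1) + 1*(1)*conj(1) + 2*(4)*conj(1) + 2*(0)*conj(1) + 3*(3)*conj(-1) + 3*(3)*conj(-1)]
      = (1/12)[(9) + (1) + (8) + (0) + (-9) + (-9)] = 0/12 = 0
  <chi_rho, chi_3> = (1/12)[1*(9)*conj(1) + 1*(1)*conj(-1) + 2*(4)*conj(-1) + 2*(0)*conj(1) + 3*(3)*conj(1) + 3*(3)*conj(-1)]
      = (1/12)[(9) + (-1) + (-8) + (0) + (9) + (-9)] = 0/12 = 0
  <chi_rho, chi_4> = (1/12)[1*(9)*conj(1) + 1*(1)*conj(-1) + 2*(4)*conj(-1) + 2*(0)*conj(1) + 3*(3)*conj(-1) + 3*(3)*conj(1)]
      = (1/12)[(9) + (-1) + (-8) + (0) + (-9) + (9)] = 0/12 = 0
  <chi_rho, chi_5> = (1/12)[1*(9)*conj(2) + 1*(1)*conj(-2) + 2*(4)*conj(1) + 2*(0)*conj(-1) + 3*(3)*conj(0) + 3*(3)*conj(0)]
      = (1/12)[(18) + (-2) + (8) + (0) + (0) + (0)] = 24/12 = 2
  <chi_rho, chi_6> = (1/12)[1*(9)*conj(2) + 1*(1)*conj(2) + 2*(4)*conj(-1) + 2*(0)*conj(-1) + 3*(3)*conj(0) + 3*(3)*conj(0)]
      = (1/12)[(18) + (2) + (-8) + (0) + (0) + (0)] = 12/12 = 1
Dimension check: dim(rho) = sum (mult * dim) = 3*1 + 0*1 + 0*1 + 0*1 + 2*2 + 1*2 = 9 = chi_rho(e) = 9.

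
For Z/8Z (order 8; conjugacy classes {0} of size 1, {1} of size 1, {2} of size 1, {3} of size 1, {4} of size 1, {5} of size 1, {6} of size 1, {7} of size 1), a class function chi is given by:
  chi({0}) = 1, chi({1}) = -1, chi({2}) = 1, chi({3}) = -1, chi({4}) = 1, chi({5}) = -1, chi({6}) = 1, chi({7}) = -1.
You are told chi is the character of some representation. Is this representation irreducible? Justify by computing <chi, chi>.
Irreducible: <chi, chi> = 1.

<chi, chi> = (1/|G|) sum_C |C| * |chi(C)|^2 = (1/8)[1*|1|^2 + 1*|-1|^2 + 1*|1|^2 + 1*|-1|^2 + 1*|1|^2 + 1*|-1|^2 + 1*|1|^2 + 1*|-1|^2]
  = (1/8)[(1) + (1) + (1) + (1) + (1) + (1) + (1) + (1)] = 8/8 = 1.
(Exp terms are combined using exp(i*s)*conj(exp(i*t)) = exp(i*(s-t)), and sums of them are collapsed using the identity that for every m > 1 the m distinct m-th roots of unity sum to 0, e.g. 1 + exp(2*I*pi/3) + exp(-2*I*pi/3) = 0.)
A character is irreducible iff <chi, chi> = 1, so this representation is irreducible.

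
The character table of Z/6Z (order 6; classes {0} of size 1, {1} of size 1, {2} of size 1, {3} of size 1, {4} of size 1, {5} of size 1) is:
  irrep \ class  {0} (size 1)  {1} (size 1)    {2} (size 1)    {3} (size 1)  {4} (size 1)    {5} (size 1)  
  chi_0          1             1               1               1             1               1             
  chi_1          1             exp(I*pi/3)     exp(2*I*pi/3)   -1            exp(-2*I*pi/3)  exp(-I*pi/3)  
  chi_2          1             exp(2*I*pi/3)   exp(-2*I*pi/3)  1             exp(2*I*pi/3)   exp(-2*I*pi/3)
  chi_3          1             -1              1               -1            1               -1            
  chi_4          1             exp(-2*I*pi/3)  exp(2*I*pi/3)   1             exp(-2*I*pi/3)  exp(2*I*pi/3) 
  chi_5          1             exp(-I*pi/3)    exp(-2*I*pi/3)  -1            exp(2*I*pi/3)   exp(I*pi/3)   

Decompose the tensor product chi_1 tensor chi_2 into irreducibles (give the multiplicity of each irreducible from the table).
chi_1 tensor chi_2 = chi_3 (all other irreducibles have multiplicity 0).

Reasoning: The character of a tensor product is the pointwise product (chi_1 * chi_2)(C) = chi_1(C) * chi_2(C):
  {0}: (1)*(1), {1}: (exp(I*pi/3))*(exp(2*I*pi/3)), {2}: (exp(2*I*pi/3))*(exp(-2*I*pi/3)), {3}: (-1)*(1), {4}: (exp(-2*I*pi/3))*(exp(2*I*pi/3)), {5}: (exp(-I*pi/3))*(exp(-2*I*pi/3))
so (chi_1 * chi_2) takes values
  {0} -> 1, {1} -> -1, {2} -> 1, {3} -> -1, {4} -> 1, {5} -> -1.
Now take the inner product of this character with each irreducible chi from the table, <chi_1*chi_2, chi> = (1/6) sum_C |C| (chi_1*chi_2)(C) conj(chi(C)):
  <chi_1*chi_2, chi_0> = (1/6)[1*(1)*conj(1) + 1*(-1)*conj(1) + 1*(1)*conj(1) + 1*(-1)*conj(1) + 1*(1)*conj(1) + 1*(-1)*conj(1)]
      = (1/6)[(1) + (-1) + (1) + (-1) + (1) + (-1)] = 0/6 = 0
  <chi_1*chi_2, chi_1> = (1/6)[1*(1)*conj(1) + 1*(-1)*conj(exp(I*pi/3)) + 1*(1)*conj(exp(2*I*pi/3)) + 1*(-1)*conj(-1) + 1*(1)*conj(exp(-2*I*pi/3)) + 1*(-1)*conj(exp(-I*pi/3))]
      = (1/6)[(1) + (-exp(-I*pi/3)) + (exp(-2*I*pi/3)) + (1) + (exp(2*I*pi/3)) + (-exp(I*pi/3))] = 0/6 = 0
  <chi_1*chi_2, chi_2> = (1/6)[1*(1)*conj(1) + 1*(-1)*conj(exp(2*I*pi/3)) + 1*(1)*conj(exp(-2*I*pi/3)) + 1*(-1)*conj(1) + 1*(1)*conj(exp(2*I*pi/3)) + 1*(-1)*conj(exp(-2*I*pi/3))]
      = (1/6)[(1) + (-exp(-2*I*pi/3)) + (exp(2*I*pi/3)) + (-1) + (exp(-2*I*pi/3)) + (-exp(2*I*pi/3))] = 0/6 = 0
  <chi_1*chi_2, chi_3> = (1/6)[1*(1)*conj(1) + 1*(-1)*conj(-1) + 1*(1)*conj(1) + 1*(-1)*conj(-1) + 1*(1)*conj(1) + 1*(-1)*conj(-1)]
      = (1/6)[(1) + (1) + (1) + (1) + (1) + (1)] = 6/6 = 1
  <chi_1*chi_2, chi_4> = (1/6)[1*(1)*conj(1) + 1*(-1)*conj(exp(-2*I*pi/3)) + 1*(1)*conj(exp(2*I*pi/3)) + 1*(-1)*conj(1) + 1*(1)*conj(exp(-2*I*pi/3)) + 1*(-1)*conj(exp(2*I*pi/3))]
      = (1/6)[(1) + (-exp(2*I*pi/3)) + (exp(-2*I*pi/3)) + (-1) + (exp(2*I*pi/3)) + (-exp(-2*I*pi/3))] = 0/6 = 0
  <chi_1*chi_2, chi_5> = (1/6)[1*(1)*conj(1) + 1*(-1)*conj(exp(-I*pi/3)) + 1*(1)*conj(exp(-2*I*pi/3)) + 1*(-1)*conj(-1) + 1*(1)*conj(exp(2*I*pi/3)) + 1*(-1)*conj(exp(I*pi/3))]
      = (1/6)[(1) + (-exp(I*pi/3)) + (exp(2*I*pi/3)) + (1) + (exp(-2*I*pi/3)) + (-exp(-I*pi/3))] = 0/6 = 0
(Exp terms are combined using exp(i*s)*conj(exp(i*t)) = exp(i*(s-t)), and sums of them are collapsed using the identity that for every m > 1 the m distinct m-th roots of unity sum to 0, e.g. 1 + exp(2*I*pi/3) + exp(-2*I*pi/3) = 0.)
Hence the multiplicities are chi_3: 1. Dimension check: dim(chi_1)*dim(chi_2) = 1*1 = 1 and sum (mult * dim) = 1*1 = 1.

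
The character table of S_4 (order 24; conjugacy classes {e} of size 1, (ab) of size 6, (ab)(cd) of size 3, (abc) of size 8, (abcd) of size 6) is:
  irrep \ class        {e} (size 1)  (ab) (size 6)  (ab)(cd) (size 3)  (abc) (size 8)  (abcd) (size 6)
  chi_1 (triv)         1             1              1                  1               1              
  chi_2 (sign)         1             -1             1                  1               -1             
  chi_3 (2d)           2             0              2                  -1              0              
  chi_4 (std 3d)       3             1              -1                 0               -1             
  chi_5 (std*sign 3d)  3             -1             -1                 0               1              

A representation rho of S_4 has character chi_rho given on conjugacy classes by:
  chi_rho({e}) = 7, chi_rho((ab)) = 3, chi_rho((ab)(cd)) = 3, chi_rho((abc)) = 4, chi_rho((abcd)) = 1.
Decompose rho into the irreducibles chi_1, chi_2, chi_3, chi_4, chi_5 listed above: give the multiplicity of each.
Multiplicities: chi_1: 3, chi_2: 1, chi_3: 0, chi_4: 1, chi_5: 0.

Derivation: Use <chi_rho, chi> = (1/|G|) sum_C |C| * chi_rho(C) * conj(chi(C)) with |G| = 24 for each irreducible chi in the table:
  <chi_rho, chi_1> = (1/24)[1*(7)*conj(1) + 6*(3)*conj(1) + 3*(3)*conj(1) + 8*(4)*conj(1) + 6*(1)*conj(1)]
      = (1/24)[(7) + (18) + (9) + (32) + (6)] = 72/24 = 3
  <chi_rho, chi_2> = (1/24)[1*(7)*conj(1) + 6*(3)*conj(-1) + 3*(3)*conj(1) + 8*(4)*conj(1) + 6*(1)*conj(-1)]
      = (1/24)[(7) + (-18) + (9) + (32) + (-6)] = 24/24 = 1
  <chi_rho, chi_3> = (1/24)[1*(7)*conj(2) + 6*(3)*conj(0) + 3*(3)*conj(2) + 8*(4)*conj(-1) + 6*(1)*conj(0)]
      = (1/24)[(14) + (0) + (18) + (-32) + (0)] = 0/24 = 0
  <chi_rho, chi_4> = (1/24)[1*(7)*conj(3) + 6*(3)*conj(1) + 3*(3)*conj(-1) + 8*(4)*conj(0) + 6*(1)*conj(-1)]
      = (1/24)[(21) + (18) + (-9) + (0) + (-6)] = 24/24 = 1
  <chi_rho, chi_5> = (1/24)[1*(7)*conj(3) + 6*(3)*conj(-1) + 3*(3)*conj(-1) + 8*(4)*conj(0) + 6*(1)*conj(1)]
      = (1/24)[(21) + (-18) + (-9) + (0) + (6)] = 0/24 = 0
Dimension check: dim(rho) = sum (mult * dim) = 3*1 + 1*1 + 0*2 + 1*3 + 0*3 = 7 = chi_rho(e) = 7.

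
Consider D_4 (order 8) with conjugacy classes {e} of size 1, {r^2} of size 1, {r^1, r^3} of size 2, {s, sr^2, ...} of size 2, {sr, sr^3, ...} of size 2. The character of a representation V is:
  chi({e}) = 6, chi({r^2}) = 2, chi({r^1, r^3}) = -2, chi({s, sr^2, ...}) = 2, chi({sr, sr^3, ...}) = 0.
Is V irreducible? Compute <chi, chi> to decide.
Not irreducible (reducible): <chi, chi> = 7 > 1.

Why: <chi, chi> = (1/|G|) sum_C |C| * |chi(C)|^2 = (1/8)[1*|6|^2 + 1*|2|^2 + 2*|-2|^2 + 2*|2|^2 + 2*|0|^2]
  = (1/8)[(36) + (4) + (8) + (8) + (0)] = 56/8 = 7.
A character is irreducible iff <chi, chi> = 1, so this representation is reducible.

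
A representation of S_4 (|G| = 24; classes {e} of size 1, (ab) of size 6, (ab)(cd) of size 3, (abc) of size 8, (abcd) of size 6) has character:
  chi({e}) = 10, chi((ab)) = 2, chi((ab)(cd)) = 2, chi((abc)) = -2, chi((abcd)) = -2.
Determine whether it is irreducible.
Not irreducible (reducible): <chi, chi> = 8 > 1.

Derivation: <chi, chi> = (1/|G|) sum_C |C| * |chi(C)|^2 = (1/24)[1*|10|^2 + 6*|2|^2 + 3*|2|^2 + 8*|-2|^2 + 6*|-2|^2]
  = (1/24)[(100) + (24) + (12) + (32) + (24)] = 192/24 = 8.
A character is irreducible iff <chi, chi> = 1, so this representation is reducible.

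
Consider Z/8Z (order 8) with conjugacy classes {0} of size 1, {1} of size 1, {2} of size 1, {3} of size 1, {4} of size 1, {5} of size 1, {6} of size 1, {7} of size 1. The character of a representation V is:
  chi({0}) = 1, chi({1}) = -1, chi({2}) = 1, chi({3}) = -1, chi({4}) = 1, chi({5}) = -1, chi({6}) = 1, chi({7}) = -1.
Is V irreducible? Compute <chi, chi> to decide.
Irreducible: <chi, chi> = 1.

Working: <chi, chi> = (1/|G|) sum_C |C| * |chi(C)|^2 = (1/8)[1*|1|^2 + 1*|-1|^2 + 1*|1|^2 + 1*|-1|^2 + 1*|1|^2 + 1*|-1|^2 + 1*|1|^2 + 1*|-1|^2]
  = (1/8)[(1) + (1) + (1) + (1) + (1) + (1) + (1) + (1)] = 8/8 = 1.
(Exp terms are combined using exp(i*s)*conj(exp(i*t)) = exp(i*(s-t)), and sums of them are collapsed using the identity that for every m > 1 the m distinct m-th roots of unity sum to 0, e.g. 1 + exp(2*I*pi/3) + exp(-2*I*pi/3) = 0.)
A character is irreducible iff <chi, chi> = 1, so this representation is irreducible.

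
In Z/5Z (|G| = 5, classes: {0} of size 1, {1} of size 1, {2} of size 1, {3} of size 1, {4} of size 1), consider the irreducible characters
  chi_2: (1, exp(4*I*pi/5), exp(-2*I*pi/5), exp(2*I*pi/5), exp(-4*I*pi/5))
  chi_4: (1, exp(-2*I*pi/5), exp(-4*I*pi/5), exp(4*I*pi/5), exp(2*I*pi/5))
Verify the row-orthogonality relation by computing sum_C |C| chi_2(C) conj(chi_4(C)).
Sum = 0; so <chi_2, chi_4> = 0 (distinct irreducibles are orthogonal).

Details: Compute term by term over conjugacy classes (|C| * chi_2(C) * conj(chi_4(C))):
  1*(1)*conj(1) + 1*(exp(4*I*pi/5))*conj(exp(-2*I*pi/5)) + 1*(exp(-2*I*pi/5))*conj(exp(-4*I*pi/5)) + 1*(exp(2*I*pi/5))*conj(exp(4*I*pi/5)) + 1*(exp(-4*I*pi/5))*conj(exp(2*I*pi/5))
  = (1) + (exp(-4*I*pi/5)) + (exp(2*I*pi/5)) + (exp(-2*I*pi/5)) + (exp(4*I*pi/5))
  = 0.
(Exp terms are combined using exp(i*s)*conj(exp(i*t)) = exp(i*(s-t)), and sums of them are collapsed using the identity that for every m > 1 the m distinct m-th roots of unity sum to 0, e.g. 1 + exp(2*I*pi/3) + exp(-2*I*pi/3) = 0.)
Dividing by |G| = 5 gives 0/5 = 0, matching the row-orthogonality relation <chi_2, chi_4> = [chi_2 = chi_4].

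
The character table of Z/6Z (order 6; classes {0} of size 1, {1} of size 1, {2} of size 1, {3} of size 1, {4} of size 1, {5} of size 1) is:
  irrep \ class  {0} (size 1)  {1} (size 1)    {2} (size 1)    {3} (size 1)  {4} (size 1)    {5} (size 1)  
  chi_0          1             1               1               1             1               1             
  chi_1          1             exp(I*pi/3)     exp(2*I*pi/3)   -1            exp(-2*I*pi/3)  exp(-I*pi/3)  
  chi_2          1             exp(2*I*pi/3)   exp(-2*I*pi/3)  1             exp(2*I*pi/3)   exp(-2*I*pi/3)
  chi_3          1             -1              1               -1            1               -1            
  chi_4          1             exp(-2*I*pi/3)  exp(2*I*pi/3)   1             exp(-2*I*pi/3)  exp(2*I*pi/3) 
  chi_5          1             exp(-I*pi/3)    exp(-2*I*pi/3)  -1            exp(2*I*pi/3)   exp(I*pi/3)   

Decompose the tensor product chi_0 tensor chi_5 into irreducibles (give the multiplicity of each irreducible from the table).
chi_0 tensor chi_5 = chi_5 (all other irreducibles have multiplicity 0).

Derivation: The character of a tensor product is the pointwise product (chi_0 * chi_5)(C) = chi_0(C) * chi_5(C):
  {0}: (1)*(1), {1}: (1)*(exp(-I*pi/3)), {2}: (1)*(exp(-2*I*pi/3)), {3}: (1)*(-1), {4}: (1)*(exp(2*I*pi/3)), {5}: (1)*(exp(I*pi/3))
so (chi_0 * chi_5) takes values
  {0} -> 1, {1} -> exp(-I*pi/3), {2} -> exp(-2*I*pi/3), {3} -> -1, {4} -> exp(2*I*pi/3), {5} -> exp(I*pi/3).
Now take the inner product of this character with each irreducible chi from the table, <chi_0*chi_5, chi> = (1/6) sum_C |C| (chi_0*chi_5)(C) conj(chi(C)):
  <chi_0*chi_5, chi_0> = (1/6)[1*(1)*conj(1) + 1*(exp(-I*pi/3))*conj(1) + 1*(exp(-2*I*pi/3))*conj(1) + 1*(-1)*conj(1) + 1*(exp(2*I*pi/3))*conj(1) + 1*(exp(I*pi/3))*conj(1)]
      = (1/6)[(1) + (exp(-I*pi/3)) + (exp(-2*I*pi/3)) + (-1) + (exp(2*I*pi/3)) + (exp(I*pi/3))] = 0/6 = 0
  <chi_0*chi_5, chi_1> = (1/6)[1*(1)*conj(1) + 1*(exp(-I*pi/3))*conj(exp(I*pi/3)) + 1*(exp(-2*I*pi/3))*conj(exp(2*I*pi/3)) + 1*(-1)*conj(-1) + 1*(exp(2*I*pi/3))*conj(exp(-2*I*pi/3)) + 1*(exp(I*pi/3))*conj(exp(-I*pi/3))]
      = (1/6)[(1) + (exp(-2*I*pi/3)) + (exp(2*I*pi/3)) + (1) + (exp(-2*I*pi/3)) + (exp(2*I*pi/3))] = 0/6 = 0
  <chi_0*chi_5, chi_2> = (1/6)[1*(1)*conj(1) + 1*(exp(-I*pi/3))*conj(exp(2*I*pi/3)) + 1*(exp(-2*I*pi/3))*conj(exp(-2*I*pi/3)) + 1*(-1)*conj(1) + 1*(exp(2*I*pi/3))*conj(exp(2*I*pi/3)) + 1*(exp(I*pi/3))*conj(exp(-2*I*pi/3))]
      = (1/6)[(1) + (-1) + (1) + (-1) + (1) + (-1)] = 0/6 = 0
  <chi_0*chi_5, chi_3> = (1/6)[1*(1)*conj(1) + 1*(exp(-I*pi/3))*conj(-1) + 1*(exp(-2*I*pi/3))*conj(1) + 1*(-1)*conj(-1) + 1*(exp(2*I*pi/3))*conj(1) + 1*(exp(I*pi/3))*conj(-1)]
      = (1/6)[(1) + (-exp(-I*pi/3)) + (exp(-2*I*pi/3)) + (1) + (exp(2*I*pi/3)) + (-exp(I*pi/3))] = 0/6 = 0
  <chi_0*chi_5, chi_4> = (1/6)[1*(1)*conj(1) + 1*(exp(-I*pi/3))*conj(exp(-2*I*pi/3)) + 1*(exp(-2*I*pi/3))*conj(exp(2*I*pi/3)) + 1*(-1)*conj(1) + 1*(exp(2*I*pi/3))*conj(exp(-2*I*pi/3)) + 1*(exp(I*pi/3))*conj(exp(2*I*pi/3))]
      = (1/6)[(1) + (exp(I*pi/3)) + (exp(2*I*pi/3)) + (-1) + (exp(-2*I*pi/3)) + (exp(-I*pi/3))] = 0/6 = 0
  <chi_0*chi_5, chi_5> = (1/6)[1*(1)*conj(1) + 1*(exp(-I*pi/3))*conj(exp(-I*pi/3)) + 1*(exp(-2*I*pi/3))*conj(exp(-2*I*pi/3)) + 1*(-1)*conj(-1) + 1*(exp(2*I*pi/3))*conj(exp(2*I*pi/3)) + 1*(exp(I*pi/3))*conj(exp(I*pi/3))]
      = (1/6)[(1) + (1) + (1) + (1) + (1) + (1)] = 6/6 = 1
(Exp terms are combined using exp(i*s)*conj(exp(i*t)) = exp(i*(s-t)), and sums of them are collapsed using the identity that for every m > 1 the m distinct m-th roots of unity sum to 0, e.g. 1 + exp(2*I*pi/3) + exp(-2*I*pi/3) = 0.)
Hence the multiplicities are chi_5: 1. Dimension check: dim(chi_0)*dim(chi_5) = 1*1 = 1 and sum (mult * dim) = 1*1 = 1.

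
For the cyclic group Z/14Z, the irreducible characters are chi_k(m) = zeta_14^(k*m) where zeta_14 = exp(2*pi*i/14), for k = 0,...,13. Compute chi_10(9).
chi_10(9) = zeta_14^90 = exp(6*I*pi/7)

Why: chi_10(9) = zeta_14^(10*9) = zeta_14^90. Since zeta_14^14 = 1, this equals zeta_14^6 = exp(2*pi*i*6/14) = exp(6*I*pi/7).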